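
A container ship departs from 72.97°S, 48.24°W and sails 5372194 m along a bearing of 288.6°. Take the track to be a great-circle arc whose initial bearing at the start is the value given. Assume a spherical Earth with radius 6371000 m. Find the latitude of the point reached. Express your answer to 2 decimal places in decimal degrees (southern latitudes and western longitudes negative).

latitude -34.48°

δ = 5372194/6371000 = 0.843226 rad (48.3133°).
With φ₁ = -72.97° = -1.273567 rad and θ = 288.6° = 5.037020 rad:
Applying the spherical law of cosines for sides, sin φ₂ = sin φ₁ cos δ + cos φ₁ sin δ cos θ = -0.566134, so φ₂ = -34.48°.
Then Δλ = atan2(-0.207291, 0.123747) = -1.032606 rad, from sin θ sin δ cos φ₁ over cos δ − sin φ₁ sin φ₂.
λ₂ = -48.24° + -59.16° = -107.40°.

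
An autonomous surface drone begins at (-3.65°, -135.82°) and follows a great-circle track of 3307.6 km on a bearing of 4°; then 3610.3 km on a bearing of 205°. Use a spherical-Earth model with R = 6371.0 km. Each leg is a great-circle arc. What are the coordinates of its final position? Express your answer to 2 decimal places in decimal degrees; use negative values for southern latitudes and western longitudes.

latitude -3.85°, longitude -146.76°

Apply the spherical direct solution leg by leg, carrying full precision between legs.
Leg 1: from (-3.65°, -135.82°), δ = 3307.6/6371 = 0.519165 rad, θ = 4° → φ = 26.02°, λ = -133.61°.
Leg 2: from (26.02°, -133.61°), δ = 3610.3/6371 = 0.566677 rad, θ = 205° → φ = -3.85°, λ = -146.76°.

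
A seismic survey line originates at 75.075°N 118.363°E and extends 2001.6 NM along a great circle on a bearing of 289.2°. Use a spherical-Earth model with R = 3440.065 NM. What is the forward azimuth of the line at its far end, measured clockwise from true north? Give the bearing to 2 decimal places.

final bearing 207.85°

Central angle δ = d/R = 0.581849 rad.
Start latitude φ₁ = 1.310306 rad; initial bearing θ = 5.047492 rad.
Applying the spherical law of cosines for sides, sin φ₂ = sin φ₁ cos δ + cos φ₁ sin δ cos θ = 0.853812, so φ₂ = 58.629°.
For the longitude increment, Δλ = atan2( sin θ sin δ cos φ₁, cos δ − sin φ₁ sin φ₂ ) = atan2(-0.133671, 0.010440) = -85.534°.
λ₂ = 118.363° + -85.534° = 32.829°.
The forward bearing on arrival equals the back-azimuth from the destination plus 180°.
Back-azimuth from P₂ (58.63°, 32.83°) to P₁ (75.08°, 118.36°), with Δλ' = λ₁ − λ₂ = 85.53°: atan2( sin Δλ' cos φ₁ , cos φ₂ sin φ₁ − sin φ₂ cos φ₁ cos Δλ' ) = 27.85°.
Final bearing = (27.85° + 180°) mod 360° = 207.85°.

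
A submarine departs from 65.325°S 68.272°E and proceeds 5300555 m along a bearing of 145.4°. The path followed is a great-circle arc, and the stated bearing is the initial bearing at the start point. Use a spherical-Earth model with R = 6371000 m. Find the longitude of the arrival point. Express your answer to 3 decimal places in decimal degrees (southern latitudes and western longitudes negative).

The arc subtends δ = 5300555/6371000 = 0.831982 rad at the centre.
Converting: φ₁ = -1.140136 rad, θ = 2.537709 rad.
sin φ₂ = sin φ₁ cos δ + cos φ₁ sin δ cos θ = (-0.908690)(0.673412) + (0.417471)(0.739267)(-0.823136) = -0.865961
φ₂ = asin(-0.865961) = -1.047070 rad = -59.993°.
Then Δλ = atan2(0.175249, -0.113479) = 2.145432 rad, from sin θ sin δ cos φ₁ over cos δ − sin φ₁ sin φ₂.
λ₂ = 68.272° + 122.924° = 191.196°, normalized to (−180°, 180°] → -168.804°.

longitude -168.804°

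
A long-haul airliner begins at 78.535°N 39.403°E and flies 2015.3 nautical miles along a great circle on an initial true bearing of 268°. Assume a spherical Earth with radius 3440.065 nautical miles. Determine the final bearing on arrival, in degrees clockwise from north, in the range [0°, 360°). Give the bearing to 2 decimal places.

final bearing 199.94°

The arc subtends δ = 2015.3/3440.065 = 0.585832 rad at the centre.
Converting: φ₁ = 1.370694 rad, θ = 4.677482 rad.
sin φ₂ = sin φ₁ cos δ + cos φ₁ sin δ cos θ = (0.980046)(0.833252) + (0.198769)(0.552893)(-0.034899) = 0.812791
φ₂ = asin(0.812791) = 0.948926 rad = 54.369°.
For the longitude increment, Δλ = atan2( sin θ sin δ cos φ₁, cos δ − sin φ₁ sin φ₂ ) = atan2(-0.109831, 0.036680) = -71.532°.
Hence λ₂ = 39.403° + -71.532° = -32.129°.
The forward bearing on arrival equals the back-azimuth from the destination plus 180°.
Back-azimuth from P₂ (54.37°, -32.13°) to P₁ (78.53°, 39.40°), with Δλ' = λ₁ − λ₂ = 71.53°: atan2( sin Δλ' cos φ₁ , cos φ₂ sin φ₁ − sin φ₂ cos φ₁ cos Δλ' ) = 19.94°.
Final bearing = (19.94° + 180°) mod 360° = 199.94°.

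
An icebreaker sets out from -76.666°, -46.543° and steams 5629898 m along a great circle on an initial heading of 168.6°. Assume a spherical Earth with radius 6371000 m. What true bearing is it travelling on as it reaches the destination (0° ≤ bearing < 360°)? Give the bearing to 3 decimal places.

final bearing 4.282°

Central angle δ = d/R = 0.883676 rad.
With φ₁ = -76.666° = -1.338074 rad and θ = 168.6° = 2.942625 rad:
Applying the spherical law of cosines for sides, sin φ₂ = sin φ₁ cos δ + cos φ₁ sin δ cos θ = -0.791989, so φ₂ = -52.372°.
For the longitude increment, Δλ = atan2( sin θ sin δ cos φ₁, cos δ − sin φ₁ sin φ₂ ) = atan2(0.035241, -0.136325) = 165.506°.
λ₂ = λ₁ + Δλ = 118.963°.
The forward bearing on arrival equals the back-azimuth from the destination plus 180°.
Back-azimuth from P₂ (-52.372°, 118.963°) to P₁ (-76.666°, -46.543°), with Δλ' = λ₁ − λ₂ = -165.506°: atan2( sin Δλ' cos φ₁ , cos φ₂ sin φ₁ − sin φ₂ cos φ₁ cos Δλ' ) = 184.282°.
Final bearing = (184.282° + 180°) mod 360° = 4.282°.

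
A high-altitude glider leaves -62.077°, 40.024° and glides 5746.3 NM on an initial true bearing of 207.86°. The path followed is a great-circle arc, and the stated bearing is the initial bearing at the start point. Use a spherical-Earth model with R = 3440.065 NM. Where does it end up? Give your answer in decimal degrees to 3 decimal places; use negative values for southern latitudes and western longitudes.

Central angle δ = d/R = 1.670404 rad.
Start latitude φ₁ = -1.083448 rad; initial bearing θ = 3.627841 rad.
sin φ₂ = sin φ₁ cos δ + cos φ₁ sin δ cos θ = (-0.883578)(-0.099444) + (0.468285)(0.995043)(-0.884092) = -0.324088
φ₂ = asin(-0.324088) = -0.330048 rad = -18.910°.
Δλ = atan2( sin θ sin δ cos φ₁ , cos δ − sin φ₁ sin φ₂ ) = atan2(-0.217751, -0.385801) = -2.627752 rad = -150.559°.
λ₂ = 40.024° + -150.559° = -110.535°.

latitude -18.910°, longitude -110.535°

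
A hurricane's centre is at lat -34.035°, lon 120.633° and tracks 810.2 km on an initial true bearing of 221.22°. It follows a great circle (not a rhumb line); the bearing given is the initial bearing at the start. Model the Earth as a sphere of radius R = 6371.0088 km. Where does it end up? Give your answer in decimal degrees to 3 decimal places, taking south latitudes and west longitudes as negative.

latitude -39.363°, longitude 114.427°

The arc subtends δ = 810.2/6371.0088 = 0.127170 rad at the centre.
With φ₁ = -34.035° = -0.594023 rad and θ = 221.22° = 3.861017 rad:
sin φ₂ = sin φ₁ cos δ + cos φ₁ sin δ cos θ = (-0.559699)(0.991925) + (0.828696)(0.126827)(-0.752185) = -0.634235
φ₂ = asin(-0.634235) = -0.687019 rad = -39.363°.
Then Δλ = atan2(-0.069257, 0.636944) = -0.108307 rad, from sin θ sin δ cos φ₁ over cos δ − sin φ₁ sin φ₂.
λ₂ = λ₁ + Δλ = 114.427°.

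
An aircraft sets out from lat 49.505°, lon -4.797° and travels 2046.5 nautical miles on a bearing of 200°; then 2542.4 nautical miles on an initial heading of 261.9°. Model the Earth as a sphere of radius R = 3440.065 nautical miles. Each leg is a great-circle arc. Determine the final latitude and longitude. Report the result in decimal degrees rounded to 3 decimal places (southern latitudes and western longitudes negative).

Apply the spherical direct solution leg by leg, carrying full precision between legs.
Leg 1: from (49.505°, -4.797°), δ = 2046.5/3440.065 = 0.594902 rad, θ = 200° → φ = 16.728°, λ = -16.343°.
Leg 2: from (16.728°, -16.343°), δ = 2542.4/3440.065 = 0.739056 rad, θ = 261.9° → φ = 6.999°, λ = -58.555°.

latitude 6.999°, longitude -58.555°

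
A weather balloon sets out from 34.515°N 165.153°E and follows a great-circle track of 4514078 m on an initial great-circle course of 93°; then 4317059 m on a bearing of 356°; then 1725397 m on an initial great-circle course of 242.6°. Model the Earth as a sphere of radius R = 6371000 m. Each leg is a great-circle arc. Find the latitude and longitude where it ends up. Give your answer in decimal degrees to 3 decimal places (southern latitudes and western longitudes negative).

Apply the spherical direct solution leg by leg, carrying full precision between legs.
Leg 1: from (34.515°, 165.153°), δ = 4514078/6371000 = 0.708535 rad, θ = 93° → φ = 23.715°, λ = -149.631°.
Leg 2: from (23.715°, -149.631°), δ = 4317059/6371000 = 0.677611 rad, θ = 356° → φ = 62.366°, λ = -155.042°.
Leg 3: from (62.366°, -155.042°), δ = 1725397/6371000 = 0.270820 rad, θ = 242.6° → φ = 52.800°, λ = -178.173°.

latitude 52.800°, longitude -178.173°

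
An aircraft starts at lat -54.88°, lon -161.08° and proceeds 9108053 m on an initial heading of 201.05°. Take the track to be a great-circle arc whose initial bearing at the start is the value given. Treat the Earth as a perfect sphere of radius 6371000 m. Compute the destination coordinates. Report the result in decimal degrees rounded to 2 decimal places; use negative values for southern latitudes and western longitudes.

latitude -40.29°, longitude 46.71°

δ = 9108053/6371000 = 1.429611 rad (81.9107°).
Start latitude φ₁ = -0.957837 rad; initial bearing θ = 3.508984 rad.
sin φ₂ = sin φ₁ cos δ + cos φ₁ sin δ cos θ = (-0.817949)(0.140717) + (0.575291)(0.990050)(-0.933267) = -0.646657
φ₂ = asin(-0.646657) = -0.703193 rad = -40.29°.
For the longitude increment, Δλ = atan2( sin θ sin δ cos φ₁, cos δ − sin φ₁ sin φ₂ ) = atan2(-0.204578, -0.388216) = -152.21°.
λ₂ = -161.08° + -152.21° = -313.29°, normalized to (−180°, 180°] → 46.71°.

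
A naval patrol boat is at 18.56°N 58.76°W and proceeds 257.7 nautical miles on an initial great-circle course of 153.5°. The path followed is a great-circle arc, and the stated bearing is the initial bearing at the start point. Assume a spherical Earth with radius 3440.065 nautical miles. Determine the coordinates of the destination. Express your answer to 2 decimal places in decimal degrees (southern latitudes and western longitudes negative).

Central angle δ = d/R = 0.074911 rad.
Converting: φ₁ = 0.323933 rad, θ = 2.679080 rad.
Applying the spherical law of cosines for sides, sin φ₂ = sin φ₁ cos δ + cos φ₁ sin δ cos θ = 0.253910, so φ₂ = 14.71°.
For the longitude increment, Δλ = atan2( sin θ sin δ cos φ₁, cos δ − sin φ₁ sin φ₂ ) = atan2(0.031657, 0.916376) = 1.98°.
λ₂ = λ₁ + Δλ = -56.78°.

latitude 14.71°, longitude -56.78°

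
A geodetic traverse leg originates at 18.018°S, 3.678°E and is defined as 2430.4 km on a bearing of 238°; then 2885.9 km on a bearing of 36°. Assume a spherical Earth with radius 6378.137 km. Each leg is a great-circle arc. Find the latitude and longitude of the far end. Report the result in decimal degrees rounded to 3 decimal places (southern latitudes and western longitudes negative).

latitude -6.630°, longitude -2.325°

Apply the spherical direct solution leg by leg, carrying full precision between legs.
Leg 1: from (-18.018°, 3.678°), δ = 2430.4/6378.137 = 0.381052 rad, θ = 238° → φ = -28.329°, λ = -17.318°.
Leg 2: from (-28.329°, -17.318°), δ = 2885.9/6378.137 = 0.452468 rad, θ = 36° → φ = -6.630°, λ = -2.325°.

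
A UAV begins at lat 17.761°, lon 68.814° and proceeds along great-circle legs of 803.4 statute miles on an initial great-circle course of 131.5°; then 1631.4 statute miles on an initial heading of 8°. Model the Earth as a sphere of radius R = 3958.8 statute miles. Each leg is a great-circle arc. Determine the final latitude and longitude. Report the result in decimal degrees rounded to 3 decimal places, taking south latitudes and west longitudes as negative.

Apply the spherical direct solution leg by leg, carrying full precision between legs.
Leg 1: from (17.761°, 68.814°), δ = 803.4/3958.8 = 0.202940 rad, θ = 131.5° → φ = 9.881°, λ = 77.628°.
Leg 2: from (9.881°, 77.628°), δ = 1631.4/3958.8 = 0.412095 rad, θ = 8° → φ = 33.229°, λ = 81.449°.

latitude 33.229°, longitude 81.449°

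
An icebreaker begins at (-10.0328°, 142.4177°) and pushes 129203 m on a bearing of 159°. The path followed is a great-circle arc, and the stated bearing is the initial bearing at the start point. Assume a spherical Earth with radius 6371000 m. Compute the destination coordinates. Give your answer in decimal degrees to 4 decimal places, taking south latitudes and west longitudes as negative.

Central angle δ = d/R = 0.020280 rad.
Start latitude φ₁ = -0.175105 rad; initial bearing θ = 2.775074 rad.
Applying the spherical law of cosines for sides, sin φ₂ = sin φ₁ cos δ + cos φ₁ sin δ cos θ = -0.192818, so φ₂ = -11.1173°.
Δλ = atan2( sin θ sin δ cos φ₁ , cos δ − sin φ₁ sin φ₂ ) = atan2(0.007156, 0.966203) = 0.007406 rad = 0.4243°.
λ₂ = λ₁ + Δλ = 142.8420°.

latitude -11.1173°, longitude 142.8420°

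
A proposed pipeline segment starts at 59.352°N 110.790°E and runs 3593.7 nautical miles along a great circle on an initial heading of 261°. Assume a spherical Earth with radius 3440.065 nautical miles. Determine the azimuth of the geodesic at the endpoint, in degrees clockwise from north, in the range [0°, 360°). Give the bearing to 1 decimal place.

final bearing 212.7°

Central angle δ = d/R = 1.044660 rad.
Converting: φ₁ = 1.035888 rad, θ = 4.555309 rad.
sin φ₂ = sin φ₁ cos δ + cos φ₁ sin δ cos θ = (0.860315)(0.502196) + (0.509762)(0.864754)(-0.156434) = 0.363087
φ₂ = asin(0.363087) = 0.371579 rad = 21.290°.
For the longitude increment, Δλ = atan2( sin θ sin δ cos φ₁, cos δ − sin φ₁ sin φ₂ ) = atan2(-0.435392, 0.189826) = -66.443°.
λ₂ = λ₁ + Δλ = 44.347°.
The forward bearing on arrival equals the back-azimuth from the destination plus 180°.
Back-azimuth from P₂ (21.3°, 44.3°) to P₁ (59.4°, 110.8°), with Δλ' = λ₁ − λ₂ = 66.4°: atan2( sin Δλ' cos φ₁ , cos φ₂ sin φ₁ − sin φ₂ cos φ₁ cos Δλ' ) = 32.7°.
Final bearing = (32.7° + 180°) mod 360° = 212.7°.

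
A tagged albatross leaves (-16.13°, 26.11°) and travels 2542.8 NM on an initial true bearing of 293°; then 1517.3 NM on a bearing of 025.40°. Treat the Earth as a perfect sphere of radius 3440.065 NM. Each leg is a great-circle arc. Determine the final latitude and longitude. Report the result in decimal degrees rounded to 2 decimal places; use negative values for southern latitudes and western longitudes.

Apply the spherical direct solution leg by leg, carrying full precision between legs.
Leg 1: from (-16.13°, 26.11°), δ = 2542.8/3440.065 = 0.739172 rad, θ = 293° → φ = 2.73°, λ = -12.27°.
Leg 2: from (2.73°, -12.27°), δ = 1517.3/3440.065 = 0.441067 rad, θ = 25.4° → φ = 25.35°, λ = -0.58°.

latitude 25.35°, longitude -0.58°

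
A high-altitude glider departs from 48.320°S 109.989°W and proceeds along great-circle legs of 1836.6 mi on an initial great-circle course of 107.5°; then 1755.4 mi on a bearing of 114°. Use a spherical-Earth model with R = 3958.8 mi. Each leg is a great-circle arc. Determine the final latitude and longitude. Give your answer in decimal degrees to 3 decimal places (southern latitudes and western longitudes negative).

Apply the spherical direct solution leg by leg, carrying full precision between legs.
Leg 1: from (-48.320°, -109.989°), δ = 1836.6/3958.8 = 0.463928 rad, θ = 107.5° → φ = -49.236°, λ = -69.177°.
Leg 2: from (-49.236°, -69.177°), δ = 1755.4/3958.8 = 0.443417 rad, θ = 114° → φ = -52.949°, λ = -28.599°.

latitude -52.949°, longitude -28.599°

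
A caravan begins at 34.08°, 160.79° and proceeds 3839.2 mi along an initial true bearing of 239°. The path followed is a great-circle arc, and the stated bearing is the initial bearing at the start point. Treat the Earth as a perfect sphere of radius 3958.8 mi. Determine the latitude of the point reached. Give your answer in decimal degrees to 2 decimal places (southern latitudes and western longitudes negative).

latitude -2.00°

The arc subtends δ = 3839.2/3958.8 = 0.969789 rad at the centre.
Converting: φ₁ = 0.594808 rad, θ = 4.171337 rad.
sin φ₂ = sin φ₁ cos δ + cos φ₁ sin δ cos θ = (0.560350)(0.565474) + (0.828256)(0.824766)(-0.515038) = -0.034968
φ₂ = asin(-0.034968) = -0.034976 rad = -2.00°.
Δλ = atan2( sin θ sin δ cos φ₁ , cos δ − sin φ₁ sin φ₂ ) = atan2(-0.585546, 0.585068) = -0.785806 rad = -45.02°.
Hence λ₂ = 160.79° + -45.02° = 115.77°.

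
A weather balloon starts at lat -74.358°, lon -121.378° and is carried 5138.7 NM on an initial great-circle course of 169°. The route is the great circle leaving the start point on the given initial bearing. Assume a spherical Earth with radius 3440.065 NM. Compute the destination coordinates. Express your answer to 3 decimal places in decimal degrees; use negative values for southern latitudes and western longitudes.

Central angle δ = d/R = 1.493780 rad.
With φ₁ = -74.358° = -1.297792 rad and θ = 169° = 2.949606 rad:
Destination latitude: φ₂ = arcsin( sin φ₁ cos δ + cos φ₁ sin δ cos θ ) = arcsin(-0.337978) = -19.754°.
Then Δλ = atan2(0.051295, -0.248521) = 2.938052 rad, from sin θ sin δ cos φ₁ over cos δ − sin φ₁ sin φ₂.
λ₂ = λ₁ + Δλ = 46.960°.

latitude -19.754°, longitude 46.960°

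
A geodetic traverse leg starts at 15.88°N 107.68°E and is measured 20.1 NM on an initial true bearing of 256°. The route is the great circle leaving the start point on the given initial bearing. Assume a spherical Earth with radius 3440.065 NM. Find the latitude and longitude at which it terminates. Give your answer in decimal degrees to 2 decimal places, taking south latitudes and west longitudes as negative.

The arc subtends δ = 20.1/3440.065 = 0.005843 rad at the centre.
Converting: φ₁ = 0.277158 rad, θ = 4.468043 rad.
Applying the spherical law of cosines for sides, sin φ₂ = sin φ₁ cos δ + cos φ₁ sin δ cos θ = 0.272259, so φ₂ = 15.80°.
For the longitude increment, Δλ = atan2( sin θ sin δ cos φ₁, cos δ − sin φ₁ sin φ₂ ) = atan2(-0.005453, 0.925486) = -0.34°.
λ₂ = 107.68° + -0.34° = 107.34°.

latitude 15.80°, longitude 107.34°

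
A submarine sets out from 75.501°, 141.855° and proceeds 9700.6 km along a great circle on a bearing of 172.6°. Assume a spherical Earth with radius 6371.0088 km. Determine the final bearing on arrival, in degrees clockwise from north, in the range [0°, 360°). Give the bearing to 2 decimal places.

final bearing 178.11°

δ = 9700.6/6371.0088 = 1.522616 rad (87.2395°).
With φ₁ = 75.501° = 1.317741 rad and θ = 172.6° = 3.012438 rad:
sin φ₂ = sin φ₁ cos δ + cos φ₁ sin δ cos θ = (0.968152)(0.048162) + (0.250363)(0.998840)(-0.991671) = -0.201362
φ₂ = asin(-0.201362) = -0.202748 rad = -11.617°.
Δλ = atan2( sin θ sin δ cos φ₁ , cos δ − sin φ₁ sin φ₂ ) = atan2(0.032208, 0.243111) = 0.131717 rad = 7.547°.
λ₂ = λ₁ + Δλ = 149.402°.
The forward bearing on arrival equals the back-azimuth from the destination plus 180°.
Back-azimuth from P₂ (-11.62°, 149.40°) to P₁ (75.50°, 141.85°), with Δλ' = λ₁ − λ₂ = -7.55°: atan2( sin Δλ' cos φ₁ , cos φ₂ sin φ₁ − sin φ₂ cos φ₁ cos Δλ' ) = 358.11°.
Final bearing = (358.11° + 180°) mod 360° = 178.11°.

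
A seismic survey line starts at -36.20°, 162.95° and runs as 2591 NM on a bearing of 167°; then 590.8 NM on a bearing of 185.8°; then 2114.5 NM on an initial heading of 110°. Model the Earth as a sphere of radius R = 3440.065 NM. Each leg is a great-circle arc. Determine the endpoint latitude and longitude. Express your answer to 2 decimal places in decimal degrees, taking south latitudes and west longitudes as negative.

Apply the spherical direct solution leg by leg, carrying full precision between legs.
Leg 1: from (-36.20°, 162.95°), δ = 2591/3440.065 = 0.753183 rad, θ = 167° → φ = -75.61°, λ = -158.79°.
Leg 2: from (-75.61°, -158.79°), δ = 590.8/3440.065 = 0.171741 rad, θ = 185.8° → φ = -85.30°, λ = -170.95°.
Leg 3: from (-85.30°, -170.95°), δ = 2114.5/3440.065 = 0.614669 rad, θ = 110° → φ = -56.14°, λ = -67.50°.

latitude -56.14°, longitude -67.50°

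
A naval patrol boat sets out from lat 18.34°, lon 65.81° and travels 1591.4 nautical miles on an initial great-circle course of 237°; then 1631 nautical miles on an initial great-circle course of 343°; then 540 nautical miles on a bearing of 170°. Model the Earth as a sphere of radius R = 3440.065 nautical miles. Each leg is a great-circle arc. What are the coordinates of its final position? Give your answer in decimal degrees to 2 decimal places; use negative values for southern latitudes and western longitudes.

latitude 19.90°, longitude 36.70°

Apply the spherical direct solution leg by leg, carrying full precision between legs.
Leg 1: from (18.34°, 65.81°), δ = 1591.4/3440.065 = 0.462608 rad, θ = 237° → φ = 2.92°, λ = 43.80°.
Leg 2: from (2.92°, 43.80°), δ = 1631/3440.065 = 0.474119 rad, θ = 343° → φ = 28.77°, λ = 35.04°.
Leg 3: from (28.77°, 35.04°), δ = 540/3440.065 = 0.156974 rad, θ = 170° → φ = 19.90°, λ = 36.70°.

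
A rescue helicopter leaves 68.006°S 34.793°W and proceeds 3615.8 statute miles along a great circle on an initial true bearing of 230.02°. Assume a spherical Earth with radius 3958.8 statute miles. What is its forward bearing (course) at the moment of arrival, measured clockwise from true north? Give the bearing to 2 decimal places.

final bearing 333.94°

The arc subtends δ = 3615.8/3958.8 = 0.913358 rad at the centre.
With φ₁ = -68.006° = -1.186929 rad and θ = 230.02° = 4.014606 rad:
sin φ₂ = sin φ₁ cos δ + cos φ₁ sin δ cos θ = (-0.927223)(0.611091) + (0.374509)(0.791560)(-0.642520) = -0.757091
φ₂ = asin(-0.757091) = -0.858849 rad = -49.208°.
Δλ = atan2( sin θ sin δ cos φ₁ , cos δ − sin φ₁ sin φ₂ ) = atan2(-0.227158, -0.090901) = -1.951446 rad = -111.810°.
Hence λ₂ = -34.793° + -111.810° = -146.603°.
The forward bearing on arrival equals the back-azimuth from the destination plus 180°.
Back-azimuth from P₂ (-49.21°, -146.60°) to P₁ (-68.01°, -34.79°), with Δλ' = λ₁ − λ₂ = 111.81°: atan2( sin Δλ' cos φ₁ , cos φ₂ sin φ₁ − sin φ₂ cos φ₁ cos Δλ' ) = 153.94°.
Final bearing = (153.94° + 180°) mod 360° = 333.94°.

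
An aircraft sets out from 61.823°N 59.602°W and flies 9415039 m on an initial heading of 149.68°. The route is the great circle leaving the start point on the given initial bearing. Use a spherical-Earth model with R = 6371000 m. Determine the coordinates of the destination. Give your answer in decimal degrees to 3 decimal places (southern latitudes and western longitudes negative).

latitude -18.904°, longitude -27.508°

Central angle δ = d/R = 1.477796 rad.
With φ₁ = 61.823° = 1.079015 rad and θ = 149.68° = 2.612409 rad:
sin φ₂ = sin φ₁ cos δ + cos φ₁ sin δ cos θ = (0.881493)(0.092866) + (0.472197)(0.995679)(-0.863219) = -0.323987
φ₂ = asin(-0.323987) = -0.329941 rad = -18.904°.
For the longitude increment, Δλ = atan2( sin θ sin δ cos φ₁, cos δ − sin φ₁ sin φ₂ ) = atan2(0.237349, 0.378459) = 32.094°.
λ₂ = -59.602° + 32.094° = -27.508°.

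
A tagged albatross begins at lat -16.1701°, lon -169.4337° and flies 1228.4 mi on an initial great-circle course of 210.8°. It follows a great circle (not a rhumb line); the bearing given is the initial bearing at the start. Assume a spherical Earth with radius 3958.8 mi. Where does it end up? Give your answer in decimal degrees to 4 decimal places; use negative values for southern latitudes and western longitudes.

δ = 1228.4/3958.8 = 0.310296 rad (17.7787°).
Start latitude φ₁ = -0.282221 rad; initial bearing θ = 3.679154 rad.
Applying the spherical law of cosines for sides, sin φ₂ = sin φ₁ cos δ + cos φ₁ sin δ cos θ = -0.517090, so φ₂ = -31.1372°.
Δλ = atan2( sin θ sin δ cos φ₁ , cos δ − sin φ₁ sin φ₂ ) = atan2(-0.150162, 0.808239) = -0.183695 rad = -10.5249°.
λ₂ = -169.4337° + -10.5249° = -179.9586°.

latitude -31.1372°, longitude -179.9586°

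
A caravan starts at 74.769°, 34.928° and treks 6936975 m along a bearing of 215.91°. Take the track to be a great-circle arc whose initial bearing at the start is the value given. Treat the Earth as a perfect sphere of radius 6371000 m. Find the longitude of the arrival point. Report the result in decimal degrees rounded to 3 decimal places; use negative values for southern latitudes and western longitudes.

δ = 6936975/6371000 = 1.088836 rad (62.3857°).
With φ₁ = 74.769° = 1.304965 rad and θ = 215.91° = 3.768340 rad:
Applying the spherical law of cosines for sides, sin φ₂ = sin φ₁ cos δ + cos φ₁ sin δ cos θ = 0.258694, so φ₂ = 14.993°.
Δλ = atan2( sin θ sin δ cos φ₁ , cos δ − sin φ₁ sin φ₂ ) = atan2(-0.136532, 0.213910) = -0.568083 rad = -32.549°.
λ₂ = 34.928° + -32.549° = 2.379°.

longitude 2.379°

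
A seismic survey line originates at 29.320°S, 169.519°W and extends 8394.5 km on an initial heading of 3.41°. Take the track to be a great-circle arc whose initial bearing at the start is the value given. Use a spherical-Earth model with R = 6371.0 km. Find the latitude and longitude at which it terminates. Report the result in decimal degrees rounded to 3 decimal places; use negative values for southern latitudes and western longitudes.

Angular distance δ = d/R = 8394.5 / 6371 = 1.317611 rad.
Start latitude φ₁ = -0.511731 rad; initial bearing θ = 0.059516 rad.
Applying the spherical law of cosines for sides, sin φ₂ = sin φ₁ cos δ + cos φ₁ sin δ cos θ = 0.719946, so φ₂ = 46.050°.
Δλ = atan2( sin θ sin δ cos φ₁ , cos δ − sin φ₁ sin φ₂ ) = atan2(0.050208, 0.603037) = 0.083066 rad = 4.759°.
λ₂ = λ₁ + Δλ = -164.760°.

latitude 46.050°, longitude -164.760°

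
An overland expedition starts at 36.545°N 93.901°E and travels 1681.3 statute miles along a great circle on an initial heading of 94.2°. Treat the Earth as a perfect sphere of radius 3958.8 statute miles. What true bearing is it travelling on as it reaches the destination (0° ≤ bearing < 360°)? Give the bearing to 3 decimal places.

The arc subtends δ = 1681.3/3958.8 = 0.424699 rad at the centre.
With φ₁ = 36.545° = 0.637831 rad and θ = 94.2° = 1.644100 rad:
Applying the spherical law of cosines for sides, sin φ₂ = sin φ₁ cos δ + cos φ₁ sin δ cos θ = 0.518311, so φ₂ = 31.219°.
Δλ = atan2( sin θ sin δ cos φ₁ , cos δ − sin φ₁ sin φ₂ ) = atan2(0.330145, 0.602532) = 0.501252 rad = 28.720°.
λ₂ = λ₁ + Δλ = 122.621°.
The forward bearing on arrival equals the back-azimuth from the destination plus 180°.
Back-azimuth from P₂ (31.219°, 122.621°) to P₁ (36.545°, 93.901°), with Δλ' = λ₁ − λ₂ = -28.720°: atan2( sin Δλ' cos φ₁ , cos φ₂ sin φ₁ − sin φ₂ cos φ₁ cos Δλ' ) = 290.462°.
Final bearing = (290.462° + 180°) mod 360° = 110.462°.

final bearing 110.462°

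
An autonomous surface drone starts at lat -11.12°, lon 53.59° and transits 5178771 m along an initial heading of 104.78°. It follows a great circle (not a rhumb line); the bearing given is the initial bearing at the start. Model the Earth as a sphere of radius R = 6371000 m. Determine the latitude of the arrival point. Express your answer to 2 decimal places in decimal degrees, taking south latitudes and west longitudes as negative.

latitude -18.32°

δ = 5178771/6371000 = 0.812866 rad (46.5738°).
Converting: φ₁ = -0.194081 rad, θ = 1.828756 rad.
Applying the spherical law of cosines for sides, sin φ₂ = sin φ₁ cos δ + cos φ₁ sin δ cos θ = -0.314375, so φ₂ = -18.32°.
Δλ = atan2( sin θ sin δ cos φ₁ , cos δ − sin φ₁ sin φ₂ ) = atan2(0.689046, 0.626788) = 0.832678 rad = 47.71°.
λ₂ = λ₁ + Δλ = 101.30°.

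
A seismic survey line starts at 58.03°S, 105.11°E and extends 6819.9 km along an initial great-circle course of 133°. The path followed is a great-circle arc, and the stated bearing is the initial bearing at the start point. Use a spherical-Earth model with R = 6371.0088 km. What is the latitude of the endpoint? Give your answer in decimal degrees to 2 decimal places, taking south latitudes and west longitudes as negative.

latitude -46.37°

The arc subtends δ = 6819.9/6371.0088 = 1.070458 rad at the centre.
Converting: φ₁ = -1.012815 rad, θ = 2.321288 rad.
sin φ₂ = sin φ₁ cos δ + cos φ₁ sin δ cos θ = (-0.848325)(0.479722) + (0.529475)(0.877421)(-0.681998) = -0.723798
φ₂ = asin(-0.723798) = -0.809291 rad = -46.37°.
Then Δλ = atan2(0.339767, -0.134294) = 1.947205 rad, from sin θ sin δ cos φ₁ over cos δ − sin φ₁ sin φ₂.
λ₂ = 105.11° + 111.57° = 216.68°, normalized to (−180°, 180°] → -143.32°.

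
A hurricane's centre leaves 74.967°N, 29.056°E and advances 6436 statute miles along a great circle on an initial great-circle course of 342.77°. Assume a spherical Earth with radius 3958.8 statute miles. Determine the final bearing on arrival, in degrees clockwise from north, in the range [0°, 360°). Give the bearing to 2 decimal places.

δ = 6436/3958.8 = 1.625745 rad (93.1483°).
Start latitude φ₁ = 1.308421 rad; initial bearing θ = 5.982465 rad.
Destination latitude: φ₂ = arcsin( sin φ₁ cos δ + cos φ₁ sin δ cos θ ) = arcsin(0.194320) = 11.205°.
Then Δλ = atan2(-0.076713, -0.242591) = -2.835318 rad, from sin θ sin δ cos φ₁ over cos δ − sin φ₁ sin φ₂.
λ₂ = λ₁ + Δλ = -133.396°.
The forward bearing on arrival equals the back-azimuth from the destination plus 180°.
Back-azimuth from P₂ (11.20°, -133.40°) to P₁ (74.97°, 29.06°), with Δλ' = λ₁ − λ₂ = 162.45°: atan2( sin Δλ' cos φ₁ , cos φ₂ sin φ₁ − sin φ₂ cos φ₁ cos Δλ' ) = 4.49°.
Final bearing = (4.49° + 180°) mod 360° = 184.49°.

final bearing 184.49°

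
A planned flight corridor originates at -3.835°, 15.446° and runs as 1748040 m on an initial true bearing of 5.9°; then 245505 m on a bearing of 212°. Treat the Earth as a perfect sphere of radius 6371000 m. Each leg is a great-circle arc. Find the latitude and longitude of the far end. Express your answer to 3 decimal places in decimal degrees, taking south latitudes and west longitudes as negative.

Apply the spherical direct solution leg by leg, carrying full precision between legs.
Leg 1: from (-3.835°, 15.446°), δ = 1748040/6371000 = 0.274375 rad, θ = 5.9° → φ = 11.802°, λ = 17.076°.
Leg 2: from (11.802°, 17.076°), δ = 245505/6371000 = 0.038535 rad, θ = 212° → φ = 9.927°, λ = 15.889°.

latitude 9.927°, longitude 15.889°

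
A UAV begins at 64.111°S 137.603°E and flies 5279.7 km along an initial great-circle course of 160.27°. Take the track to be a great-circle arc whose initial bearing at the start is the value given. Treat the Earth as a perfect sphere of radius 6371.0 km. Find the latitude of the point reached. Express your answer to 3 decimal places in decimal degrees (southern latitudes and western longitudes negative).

latitude -65.634°

The arc subtends δ = 5279.7/6371 = 0.828708 rad at the centre.
With φ₁ = -64.111° = -1.118948 rad and θ = 160.27° = 2.797239 rad:
sin φ₂ = sin φ₁ cos δ + cos φ₁ sin δ cos θ = (-0.899642)(0.675828) + (0.436629)(0.737059)(-0.941294) = -0.910932
φ₂ = asin(-0.910932) = -1.145537 rad = -65.634°.
Δλ = atan2( sin θ sin δ cos φ₁ , cos δ − sin φ₁ sin φ₂ ) = atan2(0.108643, -0.143684) = 2.494182 rad = 142.906°.
λ₂ = 137.603° + 142.906° = 280.509°, normalized to (−180°, 180°] → -79.491°.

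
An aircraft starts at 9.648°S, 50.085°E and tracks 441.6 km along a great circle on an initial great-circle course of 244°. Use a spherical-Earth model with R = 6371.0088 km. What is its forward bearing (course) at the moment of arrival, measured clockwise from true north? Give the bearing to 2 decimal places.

Central angle δ = d/R = 0.069314 rad.
With φ₁ = -9.648° = -0.168389 rad and θ = 244° = 4.258603 rad:
Destination latitude: φ₂ = arcsin( sin φ₁ cos δ + cos φ₁ sin δ cos θ ) = arcsin(-0.197124) = -11.369°.
Then Δλ = atan2(-0.061369, 0.964562) = -0.063538 rad, from sin θ sin δ cos φ₁ over cos δ − sin φ₁ sin φ₂.
λ₂ = λ₁ + Δλ = 46.445°.
The forward bearing on arrival equals the back-azimuth from the destination plus 180°.
Back-azimuth from P₂ (-11.37°, 46.44°) to P₁ (-9.65°, 50.09°), with Δλ' = λ₁ − λ₂ = 3.64°: atan2( sin Δλ' cos φ₁ , cos φ₂ sin φ₁ − sin φ₂ cos φ₁ cos Δλ' ) = 64.66°.
Final bearing = (64.66° + 180°) mod 360° = 244.66°.

final bearing 244.66°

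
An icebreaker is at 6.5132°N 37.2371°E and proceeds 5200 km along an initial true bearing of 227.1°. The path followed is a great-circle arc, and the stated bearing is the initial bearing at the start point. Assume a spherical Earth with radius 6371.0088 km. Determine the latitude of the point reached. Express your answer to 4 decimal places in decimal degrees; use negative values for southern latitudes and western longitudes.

latitude -24.5215°

δ = 5200/6371.0088 = 0.816197 rad (46.7647°).
With φ₁ = 6.5132° = 0.113677 rad and θ = 227.1° = 3.963643 rad:
Applying the spherical law of cosines for sides, sin φ₂ = sin φ₁ cos δ + cos φ₁ sin δ cos θ = -0.415035, so φ₂ = -24.5215°.
Then Δλ = atan2(-0.530247, 0.732075) = -0.626854 rad, from sin θ sin δ cos φ₁ over cos δ − sin φ₁ sin φ₂.
Hence λ₂ = 37.2371° + -35.9161° = 1.3210°.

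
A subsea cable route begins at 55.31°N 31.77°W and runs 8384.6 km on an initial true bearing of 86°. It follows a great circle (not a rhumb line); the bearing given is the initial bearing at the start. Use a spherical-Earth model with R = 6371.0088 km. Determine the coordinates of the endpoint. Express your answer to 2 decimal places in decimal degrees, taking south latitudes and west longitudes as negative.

Central angle δ = d/R = 1.316055 rad.
Start latitude φ₁ = 0.965342 rad; initial bearing θ = 1.500983 rad.
Applying the spherical law of cosines for sides, sin φ₂ = sin φ₁ cos δ + cos φ₁ sin δ cos θ = 0.245621, so φ₂ = 14.22°.
Then Δλ = atan2(0.549428, 0.050035) = 1.479980 rad, from sin θ sin δ cos φ₁ over cos δ − sin φ₁ sin φ₂.
Hence λ₂ = -31.77° + 84.80° = 53.03°.

latitude 14.22°, longitude 53.03°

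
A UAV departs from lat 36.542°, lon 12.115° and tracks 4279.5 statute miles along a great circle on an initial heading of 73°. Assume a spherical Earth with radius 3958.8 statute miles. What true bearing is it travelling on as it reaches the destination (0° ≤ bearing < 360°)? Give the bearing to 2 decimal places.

final bearing 118.37°

The arc subtends δ = 4279.5/3958.8 = 1.081009 rad at the centre.
With φ₁ = 36.542° = 0.637778 rad and θ = 73° = 1.274090 rad:
Destination latitude: φ₂ = arcsin( sin φ₁ cos δ + cos φ₁ sin δ cos θ ) = arcsin(0.487386) = 29.169°.
For the longitude increment, Δλ = atan2( sin θ sin δ cos φ₁, cos δ − sin φ₁ sin φ₂ ) = atan2(0.677987, 0.180243) = 75.112°.
λ₂ = λ₁ + Δλ = 87.227°.
The forward bearing on arrival equals the back-azimuth from the destination plus 180°.
Back-azimuth from P₂ (29.17°, 87.23°) to P₁ (36.54°, 12.12°), with Δλ' = λ₁ − λ₂ = -75.11°: atan2( sin Δλ' cos φ₁ , cos φ₂ sin φ₁ − sin φ₂ cos φ₁ cos Δλ' ) = 298.37°.
Final bearing = (298.37° + 180°) mod 360° = 118.37°.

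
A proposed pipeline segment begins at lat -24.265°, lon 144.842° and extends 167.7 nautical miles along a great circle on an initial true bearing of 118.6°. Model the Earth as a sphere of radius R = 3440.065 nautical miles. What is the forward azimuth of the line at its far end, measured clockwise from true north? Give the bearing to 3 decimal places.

final bearing 117.454°

Central angle δ = d/R = 0.048749 rad.
Start latitude φ₁ = -0.423504 rad; initial bearing θ = 2.069960 rad.
Destination latitude: φ₂ = arcsin( sin φ₁ cos δ + cos φ₁ sin δ cos θ ) = arcsin(-0.431735) = -25.578°.
Δλ = atan2( sin θ sin δ cos φ₁ , cos δ − sin φ₁ sin φ₂ ) = atan2(0.039004, 0.821387) = 0.047450 rad = 2.719°.
Hence λ₂ = 144.842° + 2.719° = 147.561°.
The forward bearing on arrival equals the back-azimuth from the destination plus 180°.
Back-azimuth from P₂ (-25.578°, 147.561°) to P₁ (-24.265°, 144.842°), with Δλ' = λ₁ − λ₂ = -2.719°: atan2( sin Δλ' cos φ₁ , cos φ₂ sin φ₁ − sin φ₂ cos φ₁ cos Δλ' ) = 297.454°.
Final bearing = (297.454° + 180°) mod 360° = 117.454°.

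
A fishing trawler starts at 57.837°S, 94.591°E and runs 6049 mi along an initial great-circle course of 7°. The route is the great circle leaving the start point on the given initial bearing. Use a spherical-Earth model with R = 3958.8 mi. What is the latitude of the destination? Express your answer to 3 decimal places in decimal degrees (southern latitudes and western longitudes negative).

latitude 29.449°

δ = 6049/3958.8 = 1.527988 rad (87.5473°).
Start latitude φ₁ = -1.009446 rad; initial bearing θ = 0.122173 rad.
Applying the spherical law of cosines for sides, sin φ₂ = sin φ₁ cos δ + cos φ₁ sin δ cos θ = 0.491650, so φ₂ = 29.449°.
For the longitude increment, Δλ = atan2( sin θ sin δ cos φ₁, cos δ − sin φ₁ sin φ₂ ) = atan2(0.064815, 0.458995) = 8.038°.
λ₂ = 94.591° + 8.038° = 102.629°.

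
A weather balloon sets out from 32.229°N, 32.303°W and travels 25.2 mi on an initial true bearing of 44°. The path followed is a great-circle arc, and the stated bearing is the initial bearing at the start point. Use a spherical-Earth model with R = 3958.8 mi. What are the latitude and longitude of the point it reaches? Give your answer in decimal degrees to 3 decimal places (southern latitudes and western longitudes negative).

latitude 32.491°, longitude -32.003°

Angular distance δ = d/R = 25.2 / 3958.8 = 0.006366 rad.
With φ₁ = 32.229° = 0.562502 rad and θ = 44° = 0.767945 rad:
sin φ₂ = sin φ₁ cos δ + cos φ₁ sin δ cos θ = (0.533305)(0.999980) + (0.845923)(0.006366)(0.719340) = 0.537167
φ₂ = asin(0.537167) = 0.567075 rad = 32.491°.
Δλ = atan2( sin θ sin δ cos φ₁ , cos δ − sin φ₁ sin φ₂ ) = atan2(0.003741, 0.713506) = 0.005242 rad = 0.300°.
λ₂ = -32.303° + 0.300° = -32.003°.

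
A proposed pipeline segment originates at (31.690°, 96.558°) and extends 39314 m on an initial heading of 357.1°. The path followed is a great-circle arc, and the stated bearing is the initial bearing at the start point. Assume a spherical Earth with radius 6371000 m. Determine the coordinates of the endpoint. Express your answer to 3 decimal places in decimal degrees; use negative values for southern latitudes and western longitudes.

Central angle δ = d/R = 0.006171 rad.
Start latitude φ₁ = 0.553095 rad; initial bearing θ = 6.232571 rad.
Destination latitude: φ₂ = arcsin( sin φ₁ cos δ + cos φ₁ sin δ cos θ ) = arcsin(0.530557) = 32.043°.
Δλ = atan2( sin θ sin δ cos φ₁ , cos δ − sin φ₁ sin φ₂ ) = atan2(-0.000266, 0.721267) = -0.000368 rad = -0.021°.
λ₂ = 96.558° + -0.021° = 96.537°.

latitude 32.043°, longitude 96.537°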